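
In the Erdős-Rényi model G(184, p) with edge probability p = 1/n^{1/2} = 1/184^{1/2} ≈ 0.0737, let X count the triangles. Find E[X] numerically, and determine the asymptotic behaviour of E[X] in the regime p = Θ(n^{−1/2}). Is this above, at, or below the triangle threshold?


Number of potential triangles: C(184, 3) = 1021384.
Each occurs with probability p³ ≈ (0.0737)³ ≈ 4.00657e-04.
By linearity: E[X] = C(184, 3)·p³ ≈ 1021384 · 4.00657e-04 ≈ 409.225.
Since α = 1/2 < 1, p = c/n^{1/2} ≫ 1/n is above the triangle threshold p ~ 1/n. Asymptotically E[X] ~ (c³/6)·n^{3(1−α)} = (1³/6)·n^{1.5} → ∞; triangles are abundant w.h.p.

E[X] ≈ 409.225; in regime p = Θ(1/n^{1/2}) E[X] diverges (above the triangle threshold p ~ 1/n).


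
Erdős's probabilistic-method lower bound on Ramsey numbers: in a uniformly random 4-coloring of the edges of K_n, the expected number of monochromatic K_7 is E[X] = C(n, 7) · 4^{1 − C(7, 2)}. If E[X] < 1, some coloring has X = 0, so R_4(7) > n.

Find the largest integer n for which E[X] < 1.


We need C(n, 7) · 4^{1 − 21} < 1, i.e. C(n, 7) < 4^{21 − 1} = 1099511627776.
Check values of n near the boundary:
  n = 178: C(178, 7) = 996867063280; 996867063280 < 1099511627776? YES
  n = 179: C(179, 7) = 1037437234460; 1037437234460 < 1099511627776? YES
  n = 180: C(180, 7) = 1079414463600; 1079414463600 < 1099511627776? YES
  n = 181: C(181, 7) = 1122839183400; 1122839183400 < 1099511627776? NO
The largest n with C(n, 7) < 1099511627776 is n = 180 (where E[X] = 67463403975/68719476736 ≈ 0.982). Hence R_4(7) > 180, i.e. R_4(7) ≥ 181.

Largest n = 180; hence R_4(7) > 180.


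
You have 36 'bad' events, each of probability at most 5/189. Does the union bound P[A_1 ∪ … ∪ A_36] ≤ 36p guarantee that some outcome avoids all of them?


Union bound: P[∪_{i=1}^{36} A_i] ≤ Σ_i P[A_i] ≤ 36·p = 36·(5/189) = 20/21.
Numerically: 20/21 ≈ 0.95238.
Is 20/21 < 1? YES.
Since P[∪ A_i] ≤ 20/21 < 1, the complement has P[∩ A_i^c] ≥ 1 − 20/21 = 1/21 > 0, so some outcome avoids every A_i.

36·p = 20/21 ≈ 0.95238; existence CERTIFIED by the union bound.


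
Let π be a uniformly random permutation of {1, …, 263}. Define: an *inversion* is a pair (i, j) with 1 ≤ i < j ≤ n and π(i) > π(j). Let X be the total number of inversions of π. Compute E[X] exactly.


Write X = Σ X_I over the C(263, 2) = 34453 pairs i < j, with X_I the indicator of one inversion.
There are 34453 indicators.
For each fixed pair i < j, the values π(i) and π(j) are two distinct elements of {1, …, 263} in uniformly random order; by symmetry P[π(i) > π(j)] = 1/2.
By linearity: E[X] = 34453 · (1/2) = C(263, 2) · (1/2) = 34453/2 = 34453/2 ≈ 17226.5000.

E[X] = 34453/2 = 17226.5000.


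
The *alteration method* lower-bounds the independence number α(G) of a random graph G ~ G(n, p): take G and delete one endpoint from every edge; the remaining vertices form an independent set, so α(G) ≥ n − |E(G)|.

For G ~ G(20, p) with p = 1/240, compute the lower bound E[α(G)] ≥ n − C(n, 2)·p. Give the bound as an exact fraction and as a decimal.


E[|E(G)|] = C(20, 2)·p = 190 · (1/240) = 19/24.
E[α(G)] ≥ n − E[|E(G)|] = 20 − 19/24 = 461/24.
Numerically: ≈ 19.208333.
(This is only a lower bound; the true E[α(G)] may be larger.)

E[α(G)] ≥ 461/24 ≈ 19.208333.


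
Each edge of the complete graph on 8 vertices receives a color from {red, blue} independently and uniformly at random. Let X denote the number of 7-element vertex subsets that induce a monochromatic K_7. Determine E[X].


Let X = Σ_S X_S over the C(8, 7) = 8 subsets S of size 7, where X_S = 1 if the K_7 on S is monochromatic.
For a fixed S, the K_7 on S has C(7, 2) = 21 edges. P[all 21 edges red] = (1/2)^21, and likewise for blue, so P[monochromatic] = 2·(1/2)^21 = 2^{1 − 21} = 1/1048576.
By linearity of expectation: E[X] = C(8, 7) · 2^{1 − 21} = 8 · 1/1048576 = 1/131072.
Numerically: E[X] ≈ 0.000.

E[X] = C(8,7)·2^(1−C(7,2)) = 1/131072 ≈ 0.000.


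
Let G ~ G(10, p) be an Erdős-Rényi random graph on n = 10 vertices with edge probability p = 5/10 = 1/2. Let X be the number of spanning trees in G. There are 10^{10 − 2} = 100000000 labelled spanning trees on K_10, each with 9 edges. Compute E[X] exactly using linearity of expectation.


K_10 has 10^{10 − 2} = 100000000 labelled spanning trees.
For each such spanning tree H, let X_H = 1 if all 9 edges of H are present in G. Then P[X_H = 1] = p^{9} = (1/2)^{9} = 1/512.
By linearity: E[X] = Σ_H E[X_H] = 100000000 · p^{9} = 100000000 · 1/512 = 390625/2.
Numerically: E[X] ≈ 1.9531e+05.

E[X] = 100000000 · (1/2)^{9} = 390625/2 ≈ 1.9531e+05.


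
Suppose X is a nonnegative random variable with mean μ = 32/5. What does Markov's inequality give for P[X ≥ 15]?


μ = E[X] = 32/5, a = 15.
Markov: P[X ≥ 15] ≤ μ/a = (32/5)/15 = 32/75.
Numerically: ≈ 0.42667.
(Since a = 15 > μ = 6.40000, the bound 32/75 is < 1 and informative.)

P[X ≥ 15] ≤ 32/75 ≈ 0.42667.


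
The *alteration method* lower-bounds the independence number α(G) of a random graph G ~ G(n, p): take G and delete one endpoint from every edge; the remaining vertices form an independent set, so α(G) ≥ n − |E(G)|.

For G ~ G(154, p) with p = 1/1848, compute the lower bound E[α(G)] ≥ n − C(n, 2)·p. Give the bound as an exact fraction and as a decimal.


E[|E(G)|] = C(154, 2)·p = 11781 · (1/1848) = 51/8.
E[α(G)] ≥ n − E[|E(G)|] = 154 − 51/8 = 1181/8.
Numerically: ≈ 147.625000.
(This is only a lower bound; the true E[α(G)] may be larger.)

E[α(G)] ≥ 1181/8 ≈ 147.625000.


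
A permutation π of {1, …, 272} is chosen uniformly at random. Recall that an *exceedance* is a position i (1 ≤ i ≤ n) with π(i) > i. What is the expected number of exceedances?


Write X = Σ_{i=1}^{272} X_i, where X_i = 1_{π(i) > i}.
For each fixed i, π(i) is uniform over {1, …, 272} (marginal of a uniform permutation), so P[π(i) > i] = (n − i)/n. Summing: Σ_{i=1}^{272} (n − i)/n = (0 + 1 + … + 271)/272 = 272(272 − 1)/(2·272) = (272 − 1)/2.
Hence E[X] = Σ_{i=1}^{272} (272 − i)/272 = 271/2 ≈ 135.500000.

E[X] = 271/2 = 135.500000.


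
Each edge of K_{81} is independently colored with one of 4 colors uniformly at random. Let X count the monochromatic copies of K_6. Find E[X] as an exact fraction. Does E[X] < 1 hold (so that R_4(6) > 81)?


E[X] = C(81, 6) · 4^{1 − 15} = 324540216 · 4^{−14} = 324540216/268435456.
As a reduced fraction: E[X] = 40567527/33554432 ≈ 1.2090065.
Is E[X] < 1? NO.
Since E[X] ≥ 1, the first-moment bound is inconclusive at n = 81; it does NOT by itself certify R_4(6) > 81.

E[X] = 40567527/33554432 ≈ 1.2090065; E[X] ≥ 1; first-moment method inconclusive here.


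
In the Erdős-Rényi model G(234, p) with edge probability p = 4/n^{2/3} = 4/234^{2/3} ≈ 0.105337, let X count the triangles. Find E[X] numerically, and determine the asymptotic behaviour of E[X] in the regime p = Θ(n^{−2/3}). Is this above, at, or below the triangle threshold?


Number of potential triangles: C(234, 3) = 2108184.
Each occurs with probability p³ ≈ (0.105337)³ ≈ 1.16882168e-03.
By linearity: E[X] = C(234, 3)·p³ ≈ 2108184 · 1.16882168e-03 ≈ 2464.091168.
Since α = 2/3 < 1, p = c/n^{2/3} ≫ 1/n is above the triangle threshold p ~ 1/n. Asymptotically E[X] ~ (c³/6)·n^{3(1−α)} = (4³/6)·n^{1} → ∞; triangles are abundant w.h.p.

E[X] ≈ 2464.091168; in regime p = Θ(1/n^{2/3}) E[X] diverges (above the triangle threshold p ~ 1/n).


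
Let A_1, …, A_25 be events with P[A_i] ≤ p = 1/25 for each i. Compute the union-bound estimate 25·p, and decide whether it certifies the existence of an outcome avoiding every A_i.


Union bound: P[∪_{i=1}^{25} A_i] ≤ Σ_i P[A_i] ≤ 25·p = 25·(1/25) = 1.
Numerically: 1 ≈ 1.00000.
Is 1 < 1? NO.
Since the bound 1 is ≥ 1, the union bound is uninformative here; it does NOT by itself certify existence.

25·p = 1 ≈ 1.00000; existence NOT certified by the union bound.


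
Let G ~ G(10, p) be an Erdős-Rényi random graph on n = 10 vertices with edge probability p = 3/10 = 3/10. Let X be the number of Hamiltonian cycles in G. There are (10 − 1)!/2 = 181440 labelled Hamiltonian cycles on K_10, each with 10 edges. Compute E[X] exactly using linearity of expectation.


K_10 has (10 − 1)!/2 = 181440 labelled Hamiltonian cycles.
For each such Hamiltonian cycle H, let X_H = 1 if all 10 edges of H are present in G. Then P[X_H = 1] = p^{10} = (3/10)^{10} = 59049/10000000000.
Summing the indicators: E[X] = Σ_H E[X_H] = 181440 · p^{10} = 181440 · 59049/10000000000 = 33480783/31250000.
Numerically: E[X] ≈ 1.0714.

E[X] = 181440 · (3/10)^{10} = 33480783/31250000 ≈ 1.0714.


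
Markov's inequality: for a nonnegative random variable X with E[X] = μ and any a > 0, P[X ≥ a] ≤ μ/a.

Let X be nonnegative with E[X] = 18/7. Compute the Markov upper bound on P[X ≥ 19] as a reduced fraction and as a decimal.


μ = E[X] = 18/7, a = 19.
Markov: P[X ≥ 19] ≤ μ/a = (18/7)/19 = 18/133.
Numerically: ≈ 0.1353.
(Since a = 19 > μ = 2.5714, the bound 18/133 is < 1 and informative.)

P[X ≥ 19] ≤ 18/133 ≈ 0.1353.


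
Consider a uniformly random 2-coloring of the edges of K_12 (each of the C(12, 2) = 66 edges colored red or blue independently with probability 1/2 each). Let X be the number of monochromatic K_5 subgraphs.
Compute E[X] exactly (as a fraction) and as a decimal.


Let X = Σ_S X_S over the C(12, 5) = 792 subsets S of size 5, where X_S = 1 if the K_5 on S is monochromatic.
For a fixed S, the K_5 on S has C(5, 2) = 10 edges. P[all 10 edges red] = (1/2)^10, and likewise for blue, so P[monochromatic] = 2·(1/2)^10 = 2^{1 − 10} = 1/512.
By linearity of expectation: E[X] = C(12, 5) · 2^{1 − 10} = 792 · 1/512 = 99/64.
Numerically: E[X] ≈ 1.547.

E[X] = C(12,5)·2^(1−C(5,2)) = 99/64 ≈ 1.547.


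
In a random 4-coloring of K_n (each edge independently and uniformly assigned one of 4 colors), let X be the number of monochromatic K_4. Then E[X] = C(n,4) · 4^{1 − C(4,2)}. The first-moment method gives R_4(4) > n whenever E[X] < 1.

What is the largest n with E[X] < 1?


We need C(n, 4) · 4^{1 − 6} < 1, i.e. C(n, 4) < 4^{6 − 1} = 1024.
Check values of n near the boundary:
  n = 12: C(12, 4) = 495; 495 < 1024? YES
  n = 13: C(13, 4) = 715; 715 < 1024? YES
  n = 14: C(14, 4) = 1001; 1001 < 1024? YES
  n = 15: C(15, 4) = 1365; 1365 < 1024? NO
  n = 16: C(16, 4) = 1820; 1820 < 1024? NO
The largest n with C(n, 4) < 1024 is n = 14 (where E[X] = 1001/1024 ≈ 0.9775). Hence R_4(4) > 14, i.e. R_4(4) ≥ 15.

Largest n = 14; hence R_4(4) > 14.


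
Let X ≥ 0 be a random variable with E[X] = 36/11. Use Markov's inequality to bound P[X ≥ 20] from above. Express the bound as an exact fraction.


μ = E[X] = 36/11, a = 20.
Markov: P[X ≥ 20] ≤ μ/a = (36/11)/20 = 9/55.
Numerically: ≈ 0.163636.
(Since a = 20 > μ = 3.272727, the bound 9/55 is < 1 and informative.)

P[X ≥ 20] ≤ 9/55 ≈ 0.163636.


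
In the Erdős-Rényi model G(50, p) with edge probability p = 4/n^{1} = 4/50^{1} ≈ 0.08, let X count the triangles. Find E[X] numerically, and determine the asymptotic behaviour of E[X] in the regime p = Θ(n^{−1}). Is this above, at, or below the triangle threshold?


Number of potential triangles: C(50, 3) = 19600.
Each occurs with probability p³ ≈ (0.08)³ ≈ 5.12000000e-04.
By linearity: E[X] = C(50, 3)·p³ ≈ 19600 · 5.12000000e-04 ≈ 10.035200.
Here α = 1, so p = 4/n is exactly at the triangle threshold p ~ 1/n. Asymptotically E[X] → c³/6 = 4³/6 = 32/3 ≈ 10.666667, a bounded constant. In this regime the triangle count is asymptotically Poisson(c³/6).

E[X] ≈ 10.035200; in regime p = Θ(1/n^{1}) E[X] stays bounded (at the triangle threshold p ~ 1/n).


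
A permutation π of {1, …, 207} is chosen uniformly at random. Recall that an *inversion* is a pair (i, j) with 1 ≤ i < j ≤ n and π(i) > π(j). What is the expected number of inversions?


Write X = Σ X_I over the C(207, 2) = 21321 pairs i < j, with X_I the indicator of one inversion.
There are 21321 indicators.
For each fixed pair i < j, the values π(i) and π(j) are two distinct elements of {1, …, 207} in uniformly random order; by symmetry P[π(i) > π(j)] = 1/2.
By linearity: E[X] = 21321 · (1/2) = C(207, 2) · (1/2) = 21321/2 = 21321/2 ≈ 10660.500.

E[X] = 21321/2 = 10660.500.


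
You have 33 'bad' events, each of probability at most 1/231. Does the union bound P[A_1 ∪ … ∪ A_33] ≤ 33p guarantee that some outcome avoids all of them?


Union bound: P[∪_{i=1}^{33} A_i] ≤ Σ_i P[A_i] ≤ 33·p = 33·(1/231) = 1/7.
Numerically: 1/7 ≈ 0.14286.
Is 1/7 < 1? YES.
Since P[∪ A_i] ≤ 1/7 < 1, the complement has P[∩ A_i^c] ≥ 1 − 1/7 = 6/7 > 0, so some outcome avoids every A_i.

33·p = 1/7 ≈ 0.14286; existence CERTIFIED by the union bound.


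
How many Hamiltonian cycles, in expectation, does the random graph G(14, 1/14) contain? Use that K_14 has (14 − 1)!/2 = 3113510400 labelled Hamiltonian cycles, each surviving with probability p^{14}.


K_14 has (14 − 1)!/2 = 3113510400 labelled Hamiltonian cycles.
For each such Hamiltonian cycle H, let X_H = 1 if all 14 edges of H are present in G. Then P[X_H = 1] = p^{14} = (1/14)^{14} = 1/11112006825558016.
Summing the indicators: E[X] = Σ_H E[X_H] = 3113510400 · p^{14} = 3113510400 · 1/11112006825558016 = 868725/3100448333024.
Numerically: E[X] ≈ 2.8e-07.

E[X] = 3113510400 · (1/14)^{14} = 868725/3100448333024 ≈ 2.8e-07.


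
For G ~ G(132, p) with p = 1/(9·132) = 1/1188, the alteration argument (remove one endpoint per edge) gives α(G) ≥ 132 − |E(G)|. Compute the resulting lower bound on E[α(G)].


E[|E(G)|] = C(132, 2)·p = 8646 · (1/1188) = 131/18.
E[α(G)] ≥ n − E[|E(G)|] = 132 − 131/18 = 2245/18.
Numerically: ≈ 124.722222.
(This is only a lower bound; the true E[α(G)] may be larger.)

E[α(G)] ≥ 2245/18 ≈ 124.722222.


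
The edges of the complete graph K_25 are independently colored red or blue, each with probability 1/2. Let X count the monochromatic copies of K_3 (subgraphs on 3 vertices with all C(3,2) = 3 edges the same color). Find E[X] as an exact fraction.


Let X = Σ_S X_S over the C(25, 3) = 2300 subsets S of size 3, where X_S = 1 if the K_3 on S is monochromatic.
For a fixed S, the K_3 on S has C(3, 2) = 3 edges. P[all 3 edges red] = (1/2)^3, and likewise for blue, so P[monochromatic] = 2·(1/2)^3 = 2^{1 − 3} = 1/4.
Summing: E[X] = C(25, 3) · 2^{1 − 3} = 2300 · 1/4 = 575.
Numerically: E[X] ≈ 575.00000.

E[X] = C(25,3)·2^(1−C(3,2)) = 575 ≈ 575.00000.


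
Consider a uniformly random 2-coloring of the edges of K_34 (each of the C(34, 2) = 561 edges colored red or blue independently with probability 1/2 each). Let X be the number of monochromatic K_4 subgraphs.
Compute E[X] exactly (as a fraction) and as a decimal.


Let X = Σ_S X_S over the C(34, 4) = 46376 subsets S of size 4, where X_S = 1 if the K_4 on S is monochromatic.
For a fixed S, the K_4 on S has C(4, 2) = 6 edges. P[all 6 edges red] = (1/2)^6, and likewise for blue, so P[monochromatic] = 2·(1/2)^6 = 2^{1 − 6} = 1/32.
By linearity of expectation: E[X] = C(34, 4) · 2^{1 − 6} = 46376 · 1/32 = 5797/4.
Numerically: E[X] ≈ 1449.25000.

E[X] = C(34,4)·2^(1−C(4,2)) = 5797/4 ≈ 1449.25000.


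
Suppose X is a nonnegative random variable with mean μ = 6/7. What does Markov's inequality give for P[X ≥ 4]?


μ = E[X] = 6/7, a = 4.
Markov: P[X ≥ 4] ≤ μ/a = (6/7)/4 = 3/14.
Numerically: ≈ 0.21429.
(Since a = 4 > μ = 0.85714, the bound 3/14 is < 1 and informative.)

P[X ≥ 4] ≤ 3/14 ≈ 0.21429.


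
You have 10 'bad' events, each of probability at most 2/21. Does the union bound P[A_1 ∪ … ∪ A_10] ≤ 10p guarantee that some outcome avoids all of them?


Union bound: P[∪_{i=1}^{10} A_i] ≤ Σ_i P[A_i] ≤ 10·p = 10·(2/21) = 20/21.
Numerically: 20/21 ≈ 0.95238.
Is 20/21 < 1? YES.
Since P[∪ A_i] ≤ 20/21 < 1, the complement has P[∩ A_i^c] ≥ 1 − 20/21 = 1/21 > 0, so some outcome avoids every A_i.

10·p = 20/21 ≈ 0.95238; existence CERTIFIED by the union bound.


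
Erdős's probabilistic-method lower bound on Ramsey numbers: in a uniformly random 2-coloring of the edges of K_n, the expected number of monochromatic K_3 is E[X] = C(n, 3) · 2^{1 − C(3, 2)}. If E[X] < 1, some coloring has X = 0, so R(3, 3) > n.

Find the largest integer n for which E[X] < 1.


We need C(n, 3) · 2^{1 − 3} < 1, i.e. C(n, 3) < 2^{3 − 1} = 4.
Check values of n near the boundary:
  n = 3: C(3, 3) = 1; 1 < 4? YES
  n = 4: C(4, 3) = 4; 4 < 4? NO
  n = 5: C(5, 3) = 10; 10 < 4? NO
The largest n with C(n, 3) < 4 is n = 3 (where E[X] = 1/4 ≈ 0.250). Hence R(3, 3) > 3, i.e. R(3, 3) ≥ 4.

Largest n = 3; hence R(3, 3) > 3.


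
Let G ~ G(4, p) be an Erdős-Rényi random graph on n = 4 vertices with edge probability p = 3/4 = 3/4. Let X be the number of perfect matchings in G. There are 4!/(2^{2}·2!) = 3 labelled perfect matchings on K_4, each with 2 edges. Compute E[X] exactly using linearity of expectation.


K_4 has 4!/(2^{2}·2!) = 3 labelled perfect matchings.
For each such perfect matching H, let X_H = 1 if all 2 edges of H are present in G. Then P[X_H = 1] = p^{2} = (3/4)^{2} = 9/16.
By linearity of expectation: E[X] = Σ_H E[X_H] = 3 · p^{2} = 3 · 9/16 = 27/16.
Numerically: E[X] ≈ 1.69.

E[X] = 3 · (3/4)^{2} = 27/16 ≈ 1.69.


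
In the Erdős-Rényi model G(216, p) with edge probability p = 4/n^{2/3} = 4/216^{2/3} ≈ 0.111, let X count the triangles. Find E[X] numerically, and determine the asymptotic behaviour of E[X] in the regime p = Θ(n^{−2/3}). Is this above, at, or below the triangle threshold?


Number of potential triangles: C(216, 3) = 1656360.
Each occurs with probability p³ ≈ (0.111)³ ≈ 1.37174e-03.
By linearity: E[X] = C(216, 3)·p³ ≈ 1656360 · 1.37174e-03 ≈ 2272.099.
Since α = 2/3 < 1, p = c/n^{2/3} ≫ 1/n is above the triangle threshold p ~ 1/n. Asymptotically E[X] ~ (c³/6)·n^{3(1−α)} = (4³/6)·n^{1} → ∞; triangles are abundant w.h.p.

E[X] ≈ 2272.099; in regime p = Θ(1/n^{2/3}) E[X] diverges (above the triangle threshold p ~ 1/n).


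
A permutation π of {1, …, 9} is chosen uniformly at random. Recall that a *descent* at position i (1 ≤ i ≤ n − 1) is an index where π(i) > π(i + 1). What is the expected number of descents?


Write X = Σ X_I over i = 1, …, 8, with X_I the indicator of one descent.
There are 8 indicators.
For each fixed i, the pair (π(i), π(i+1)) is a uniformly random ordered pair of distinct values from {1, …, 9}; by symmetry P[π(i) > π(i+1)] = 1/2.
By linearity: E[X] = 8 · (1/2) = (9 − 1) · (1/2) = 4 ≈ 4.000.

E[X] = 4 = 4.000.


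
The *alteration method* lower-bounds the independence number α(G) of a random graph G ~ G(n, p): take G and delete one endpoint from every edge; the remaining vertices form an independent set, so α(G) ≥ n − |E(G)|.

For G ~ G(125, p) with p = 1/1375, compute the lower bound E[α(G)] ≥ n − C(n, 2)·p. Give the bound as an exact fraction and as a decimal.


E[|E(G)|] = C(125, 2)·p = 7750 · (1/1375) = 62/11.
E[α(G)] ≥ n − E[|E(G)|] = 125 − 62/11 = 1313/11.
Numerically: ≈ 119.363636.
(This is only a lower bound; the true E[α(G)] may be larger.)

E[α(G)] ≥ 1313/11 ≈ 119.363636.


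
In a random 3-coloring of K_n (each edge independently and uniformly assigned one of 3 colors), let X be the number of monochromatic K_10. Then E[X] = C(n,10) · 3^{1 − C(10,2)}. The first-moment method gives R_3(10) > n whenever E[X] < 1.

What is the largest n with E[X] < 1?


We need C(n, 10) · 3^{1 − 45} < 1, i.e. C(n, 10) < 3^{45 − 1} = 984770902183611232881.
Check values of n near the boundary:
  n = 567: C(567, 10) = 873787071273467749398; 873787071273467749398 < 984770902183611232881? YES
  n = 568: C(568, 10) = 889446337783744949208; 889446337783744949208 < 984770902183611232881? YES
  n = 569: C(569, 10) = 905357721286137524328; 905357721286137524328 < 984770902183611232881? YES
  n = 570: C(570, 10) = 921524823451961408691; 921524823451961408691 < 984770902183611232881? YES
  n = 571: C(571, 10) = 937951290893172842001; 937951290893172842001 < 984770902183611232881? YES
  n = 572: C(572, 10) = 954640815642161682606; 954640815642161682606 < 984770902183611232881? YES
  n = 573: C(573, 10) = 971597135635805762226; 971597135635805762226 < 984770902183611232881? YES
  n = 574: C(574, 10) = 988824035203816502691; 988824035203816502691 < 984770902183611232881? NO
  n = 575: C(575, 10) = 1006325345561406175305; 1006325345561406175305 < 984770902183611232881? NO
  n = 576: C(576, 10) = 1024104945306307344480; 1024104945306307344480 < 984770902183611232881? NO
The largest n with C(n, 10) < 984770902183611232881 is n = 573 (where E[X] = 35985079097622435638/36472996377170786403 ≈ 0.986623). Hence R_3(10) > 573, i.e. R_3(10) ≥ 574.

Largest n = 573; hence R_3(10) > 573.


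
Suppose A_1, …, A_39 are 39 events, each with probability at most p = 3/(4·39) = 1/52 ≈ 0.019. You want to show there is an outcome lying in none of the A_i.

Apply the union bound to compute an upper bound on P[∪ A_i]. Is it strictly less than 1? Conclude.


Union bound: P[∪_{i=1}^{39} A_i] ≤ Σ_i P[A_i] ≤ 39·p = 39·(1/52) = 3/4.
Numerically: 3/4 ≈ 0.750.
Is 3/4 < 1? YES.
Since P[∪ A_i] ≤ 3/4 < 1, the complement has P[∩ A_i^c] ≥ 1 − 3/4 = 1/4 > 0, so some outcome avoids every A_i.

39·p = 3/4 ≈ 0.750; existence CERTIFIED by the union bound.


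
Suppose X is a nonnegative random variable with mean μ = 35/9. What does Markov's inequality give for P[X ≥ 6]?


μ = E[X] = 35/9, a = 6.
Markov: P[X ≥ 6] ≤ μ/a = (35/9)/6 = 35/54.
Numerically: ≈ 0.648.
(Since a = 6 > μ = 3.889, the bound 35/54 is < 1 and informative.)

P[X ≥ 6] ≤ 35/54 ≈ 0.648.


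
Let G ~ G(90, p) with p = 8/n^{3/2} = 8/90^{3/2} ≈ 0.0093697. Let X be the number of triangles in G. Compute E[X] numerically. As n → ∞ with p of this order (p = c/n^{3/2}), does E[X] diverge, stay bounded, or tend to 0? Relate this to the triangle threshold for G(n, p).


Number of potential triangles: C(90, 3) = 117480.
Each occurs with probability p³ ≈ (0.0093697)³ ≈ 8.2258099e-07.
By linearity: E[X] = C(90, 3)·p³ ≈ 117480 · 8.2258099e-07 ≈ 0.09664.
Since α = 3/2 > 1, p = c/n^{3/2} = o(1/n) is below the triangle threshold p ~ 1/n. Asymptotically E[X] ~ (c³/6)·n^{3(1−α)} = (8³/6)·n^{-1.5} → 0, so by Markov's inequality G has no triangles w.h.p.

E[X] ≈ 0.09664; in regime p = Θ(1/n^{3/2}) E[X] tends to 0 (below the triangle threshold p ~ 1/n).


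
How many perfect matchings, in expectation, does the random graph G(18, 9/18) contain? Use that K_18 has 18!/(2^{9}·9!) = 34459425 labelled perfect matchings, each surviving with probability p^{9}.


K_18 has 18!/(2^{9}·9!) = 34459425 labelled perfect matchings.
For each such perfect matching H, let X_H = 1 if all 9 edges of H are present in G. Then P[X_H = 1] = p^{9} = (1/2)^{9} = 1/512.
Summing the indicators: E[X] = Σ_H E[X_H] = 34459425 · p^{9} = 34459425 · 1/512 = 34459425/512.
Numerically: E[X] ≈ 67303.6.

E[X] = 34459425 · (1/2)^{9} = 34459425/512 ≈ 67303.6.


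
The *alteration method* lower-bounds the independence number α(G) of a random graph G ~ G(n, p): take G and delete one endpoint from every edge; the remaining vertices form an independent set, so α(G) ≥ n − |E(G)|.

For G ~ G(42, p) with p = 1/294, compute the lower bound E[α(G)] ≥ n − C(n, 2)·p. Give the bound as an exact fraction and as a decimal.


E[|E(G)|] = C(42, 2)·p = 861 · (1/294) = 41/14.
E[α(G)] ≥ n − E[|E(G)|] = 42 − 41/14 = 547/14.
Numerically: ≈ 39.071.
(This is only a lower bound; the true E[α(G)] may be larger.)

E[α(G)] ≥ 547/14 ≈ 39.071.


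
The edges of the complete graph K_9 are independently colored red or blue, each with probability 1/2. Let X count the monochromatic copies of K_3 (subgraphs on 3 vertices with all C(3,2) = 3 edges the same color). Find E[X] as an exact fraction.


Let X = Σ_S X_S over the C(9, 3) = 84 subsets S of size 3, where X_S = 1 if the K_3 on S is monochromatic.
For a fixed S, the K_3 on S has C(3, 2) = 3 edges. P[all 3 edges red] = (1/2)^3, and likewise for blue, so P[monochromatic] = 2·(1/2)^3 = 2^{1 − 3} = 1/4.
By linearity: E[X] = C(9, 3) · 2^{1 − 3} = 84 · 1/4 = 21.
Numerically: E[X] ≈ 21.000.

E[X] = C(9,3)·2^(1−C(3,2)) = 21 ≈ 21.000.


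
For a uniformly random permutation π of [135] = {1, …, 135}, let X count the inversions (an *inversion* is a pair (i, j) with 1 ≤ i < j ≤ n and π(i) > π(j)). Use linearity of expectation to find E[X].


Write X = Σ X_I over the C(135, 2) = 9045 pairs i < j, with X_I the indicator of one inversion.
There are 9045 indicators.
For each fixed pair i < j, the values π(i) and π(j) are two distinct elements of {1, …, 135} in uniformly random order; by symmetry P[π(i) > π(j)] = 1/2.
By linearity: E[X] = 9045 · (1/2) = C(135, 2) · (1/2) = 9045/2 = 9045/2 ≈ 4522.5000.

E[X] = 9045/2 = 4522.5000.


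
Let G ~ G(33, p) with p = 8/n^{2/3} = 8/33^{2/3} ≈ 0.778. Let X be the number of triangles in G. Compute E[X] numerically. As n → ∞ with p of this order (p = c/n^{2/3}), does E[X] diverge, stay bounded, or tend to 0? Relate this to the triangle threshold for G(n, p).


Number of potential triangles: C(33, 3) = 5456.
Each occurs with probability p³ ≈ (0.778)³ ≈ 4.70156e-01.
By linearity: E[X] = C(33, 3)·p³ ≈ 5456 · 4.70156e-01 ≈ 2565.172.
Since α = 2/3 < 1, p = c/n^{2/3} ≫ 1/n is above the triangle threshold p ~ 1/n. Asymptotically E[X] ~ (c³/6)·n^{3(1−α)} = (8³/6)·n^{1} → ∞; triangles are abundant w.h.p.

E[X] ≈ 2565.172; in regime p = Θ(1/n^{2/3}) E[X] diverges (above the triangle threshold p ~ 1/n).


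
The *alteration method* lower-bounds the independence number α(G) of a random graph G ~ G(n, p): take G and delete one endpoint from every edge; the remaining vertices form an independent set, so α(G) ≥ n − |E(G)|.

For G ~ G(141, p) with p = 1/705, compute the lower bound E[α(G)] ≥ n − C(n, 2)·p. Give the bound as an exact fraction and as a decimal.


E[|E(G)|] = C(141, 2)·p = 9870 · (1/705) = 14.
E[α(G)] ≥ n − E[|E(G)|] = 141 − 14 = 127.
Numerically: ≈ 127.000.
(This is only a lower bound; the true E[α(G)] may be larger.)

E[α(G)] ≥ 127 ≈ 127.000.


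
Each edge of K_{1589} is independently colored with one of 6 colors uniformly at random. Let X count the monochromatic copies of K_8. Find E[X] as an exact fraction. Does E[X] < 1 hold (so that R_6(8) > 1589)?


E[X] = C(1589, 8) · 6^{1 − 28} = 990389025825605844438 · 6^{−27} = 990389025825605844438/1023490369077469249536.
As a reduced fraction: E[X] = 165064837637600974073/170581728179578208256 ≈ 0.968.
Is E[X] < 1? YES.
Since E[X] < 1, there exists a 6-coloring of K_{1589} with no monochromatic K_8; hence R_6(8) > 1589.

E[X] = 165064837637600974073/170581728179578208256 ≈ 0.968; E[X] < 1, so R_6(8) > 1589.


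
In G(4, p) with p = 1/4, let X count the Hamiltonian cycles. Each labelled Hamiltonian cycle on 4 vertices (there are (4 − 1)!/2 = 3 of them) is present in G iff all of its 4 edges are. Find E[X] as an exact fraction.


K_4 has (4 − 1)!/2 = 3 labelled Hamiltonian cycles.
For each such Hamiltonian cycle H, let X_H = 1 if all 4 edges of H are present in G. Then P[X_H = 1] = p^{4} = (1/4)^{4} = 1/256.
By linearity: E[X] = Σ_H E[X_H] = 3 · p^{4} = 3 · 1/256 = 3/256.
Numerically: E[X] ≈ 0.0117.

E[X] = 3 · (1/4)^{4} = 3/256 ≈ 0.0117.


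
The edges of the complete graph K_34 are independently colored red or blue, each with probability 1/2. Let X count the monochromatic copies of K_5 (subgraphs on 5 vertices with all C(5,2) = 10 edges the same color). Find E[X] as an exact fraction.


Let X = Σ_S X_S over the C(34, 5) = 278256 subsets S of size 5, where X_S = 1 if the K_5 on S is monochromatic.
For a fixed S, the K_5 on S has C(5, 2) = 10 edges. P[all 10 edges red] = (1/2)^10, and likewise for blue, so P[monochromatic] = 2·(1/2)^10 = 2^{1 − 10} = 1/512.
By linearity of expectation: E[X] = C(34, 5) · 2^{1 − 10} = 278256 · 1/512 = 17391/32.
Numerically: E[X] ≈ 543.4688.

E[X] = C(34,5)·2^(1−C(5,2)) = 17391/32 ≈ 543.4688.


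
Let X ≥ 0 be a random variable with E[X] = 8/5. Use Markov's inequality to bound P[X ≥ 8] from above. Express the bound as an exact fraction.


μ = E[X] = 8/5, a = 8.
Markov: P[X ≥ 8] ≤ μ/a = (8/5)/8 = 1/5.
Numerically: ≈ 0.200.
(Since a = 8 > μ = 1.600, the bound 1/5 is < 1 and informative.)

P[X ≥ 8] ≤ 1/5 ≈ 0.200.


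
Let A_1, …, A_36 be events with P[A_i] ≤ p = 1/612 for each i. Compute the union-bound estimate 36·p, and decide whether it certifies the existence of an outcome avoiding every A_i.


Union bound: P[∪_{i=1}^{36} A_i] ≤ Σ_i P[A_i] ≤ 36·p = 36·(1/612) = 1/17.
Numerically: 1/17 ≈ 0.05882.
Is 1/17 < 1? YES.
Since P[∪ A_i] ≤ 1/17 < 1, the complement has P[∩ A_i^c] ≥ 1 − 1/17 = 16/17 > 0, so some outcome avoids every A_i.

36·p = 1/17 ≈ 0.05882; existence CERTIFIED by the union bound.


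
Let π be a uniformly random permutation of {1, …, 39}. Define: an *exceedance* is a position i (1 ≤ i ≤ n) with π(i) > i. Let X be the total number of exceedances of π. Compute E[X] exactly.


Write X = Σ_{i=1}^{39} X_i, where X_i = 1_{π(i) > i}.
For each fixed i, π(i) is uniform over {1, …, 39} (marginal of a uniform permutation), so P[π(i) > i] = (n − i)/n. Summing: Σ_{i=1}^{39} (n − i)/n = (0 + 1 + … + 38)/39 = 39(39 − 1)/(2·39) = (39 − 1)/2.
Hence E[X] = Σ_{i=1}^{39} (39 − i)/39 = 19 ≈ 19.000.

E[X] = 19 = 19.000.


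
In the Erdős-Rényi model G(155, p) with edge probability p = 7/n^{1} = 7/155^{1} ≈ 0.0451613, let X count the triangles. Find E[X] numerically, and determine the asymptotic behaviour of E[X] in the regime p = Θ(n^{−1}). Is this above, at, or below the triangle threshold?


Number of potential triangles: C(155, 3) = 608685.
Each occurs with probability p³ ≈ (0.0451613)³ ≈ 9.21083549e-05.
By linearity: E[X] = C(155, 3)·p³ ≈ 608685 · 9.21083549e-05 ≈ 56.064974.
Here α = 1, so p = 7/n is exactly at the triangle threshold p ~ 1/n. Asymptotically E[X] → c³/6 = 7³/6 = 343/6 ≈ 57.166667, a bounded constant. In this regime the triangle count is asymptotically Poisson(c³/6).

E[X] ≈ 56.064974; in regime p = Θ(1/n^{1}) E[X] stays bounded (at the triangle threshold p ~ 1/n).


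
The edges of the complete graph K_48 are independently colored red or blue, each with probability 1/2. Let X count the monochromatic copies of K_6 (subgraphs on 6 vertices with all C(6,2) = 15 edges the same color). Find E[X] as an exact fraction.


Let X = Σ_S X_S over the C(48, 6) = 12271512 subsets S of size 6, where X_S = 1 if the K_6 on S is monochromatic.
For a fixed S, the K_6 on S has C(6, 2) = 15 edges. P[all 15 edges red] = (1/2)^15, and likewise for blue, so P[monochromatic] = 2·(1/2)^15 = 2^{1 − 15} = 1/16384.
By linearity of expectation: E[X] = C(48, 6) · 2^{1 − 15} = 12271512 · 1/16384 = 1533939/2048.
Numerically: E[X] ≈ 748.994.

E[X] = C(48,6)·2^(1−C(6,2)) = 1533939/2048 ≈ 748.994.


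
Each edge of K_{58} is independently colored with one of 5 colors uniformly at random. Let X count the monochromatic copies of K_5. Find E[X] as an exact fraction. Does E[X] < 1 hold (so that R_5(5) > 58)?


E[X] = C(58, 5) · 5^{1 − 10} = 4582116 · 5^{−9} = 4582116/1953125.
As a reduced fraction: E[X] = 4582116/1953125 ≈ 2.3460.
Is E[X] < 1? NO.
Since E[X] ≥ 1, the first-moment bound is inconclusive at n = 58; it does NOT by itself certify R_5(5) > 58.

E[X] = 4582116/1953125 ≈ 2.3460; E[X] ≥ 1; first-moment method inconclusive here.


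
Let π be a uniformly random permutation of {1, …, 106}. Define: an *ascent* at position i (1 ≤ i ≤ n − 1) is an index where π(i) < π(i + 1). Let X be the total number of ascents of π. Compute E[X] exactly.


Write X = Σ X_I over i = 1, …, 105, with X_I the indicator of one ascent.
There are 105 indicators.
For each fixed i, the pair (π(i), π(i+1)) is a uniformly random ordered pair of distinct values from {1, …, 106}; by symmetry P[π(i) < π(i+1)] = 1/2.
By linearity: E[X] = 105 · (1/2) = (106 − 1) · (1/2) = 105/2 ≈ 52.50000.

E[X] = 105/2 = 52.50000.


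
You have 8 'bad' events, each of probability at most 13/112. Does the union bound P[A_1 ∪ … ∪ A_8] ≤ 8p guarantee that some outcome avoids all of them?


Union bound: P[∪_{i=1}^{8} A_i] ≤ Σ_i P[A_i] ≤ 8·p = 8·(13/112) = 13/14.
Numerically: 13/14 ≈ 0.92857.
Is 13/14 < 1? YES.
Since P[∪ A_i] ≤ 13/14 < 1, the complement has P[∩ A_i^c] ≥ 1 − 13/14 = 1/14 > 0, so some outcome avoids every A_i.

8·p = 13/14 ≈ 0.92857; existence CERTIFIED by the union bound.


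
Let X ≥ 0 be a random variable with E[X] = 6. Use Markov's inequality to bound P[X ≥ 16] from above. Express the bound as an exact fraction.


μ = E[X] = 6, a = 16.
Markov: P[X ≥ 16] ≤ μ/a = (6)/16 = 3/8.
Numerically: ≈ 0.3750.
(Since a = 16 > μ = 6.0000, the bound 3/8 is < 1 and informative.)

P[X ≥ 16] ≤ 3/8 ≈ 0.3750.


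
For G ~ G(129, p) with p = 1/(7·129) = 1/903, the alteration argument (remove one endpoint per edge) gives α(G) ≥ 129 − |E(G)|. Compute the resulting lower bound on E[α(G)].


E[|E(G)|] = C(129, 2)·p = 8256 · (1/903) = 64/7.
E[α(G)] ≥ n − E[|E(G)|] = 129 − 64/7 = 839/7.
Numerically: ≈ 119.8571.
(This is only a lower bound; the true E[α(G)] may be larger.)

E[α(G)] ≥ 839/7 ≈ 119.8571.


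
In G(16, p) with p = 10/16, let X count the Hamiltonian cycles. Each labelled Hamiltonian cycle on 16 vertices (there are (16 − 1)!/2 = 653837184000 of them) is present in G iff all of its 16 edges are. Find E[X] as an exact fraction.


K_16 has (16 − 1)!/2 = 653837184000 labelled Hamiltonian cycles.
For each such Hamiltonian cycle H, let X_H = 1 if all 16 edges of H are present in G. Then P[X_H = 1] = p^{16} = (5/8)^{16} = 152587890625/281474976710656.
By linearity of expectation: E[X] = Σ_H E[X_H] = 653837184000 · p^{16} = 653837184000 · 152587890625/281474976710656 = 97429332733154296875/274877906944.
Numerically: E[X] ≈ 3.5445e+08.

E[X] = 653837184000 · (5/8)^{16} = 97429332733154296875/274877906944 ≈ 3.5445e+08.


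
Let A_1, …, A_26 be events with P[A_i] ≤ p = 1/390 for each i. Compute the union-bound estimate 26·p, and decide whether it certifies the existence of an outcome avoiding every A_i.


Union bound: P[∪_{i=1}^{26} A_i] ≤ Σ_i P[A_i] ≤ 26·p = 26·(1/390) = 1/15.
Numerically: 1/15 ≈ 0.0667.
Is 1/15 < 1? YES.
Since P[∪ A_i] ≤ 1/15 < 1, the complement has P[∩ A_i^c] ≥ 1 − 1/15 = 14/15 > 0, so some outcome avoids every A_i.

26·p = 1/15 ≈ 0.0667; existence CERTIFIED by the union bound.


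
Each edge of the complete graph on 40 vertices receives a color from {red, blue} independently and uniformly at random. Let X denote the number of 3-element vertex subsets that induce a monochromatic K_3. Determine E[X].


Let X = Σ_S X_S over the C(40, 3) = 9880 subsets S of size 3, where X_S = 1 if the K_3 on S is monochromatic.
For a fixed S, the K_3 on S has C(3, 2) = 3 edges. P[all 3 edges red] = (1/2)^3, and likewise for blue, so P[monochromatic] = 2·(1/2)^3 = 2^{1 − 3} = 1/4.
By linearity: E[X] = C(40, 3) · 2^{1 − 3} = 9880 · 1/4 = 2470.
Numerically: E[X] ≈ 2470.0000.

E[X] = C(40,3)·2^(1−C(3,2)) = 2470 ≈ 2470.0000.


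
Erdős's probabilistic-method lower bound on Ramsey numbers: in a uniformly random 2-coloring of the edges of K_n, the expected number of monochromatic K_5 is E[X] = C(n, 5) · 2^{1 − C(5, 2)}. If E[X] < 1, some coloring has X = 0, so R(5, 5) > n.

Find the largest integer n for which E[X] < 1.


We need C(n, 5) · 2^{1 − 10} < 1, i.e. C(n, 5) < 2^{10 − 1} = 512.
Check values of n near the boundary:
  n = 5: C(5, 5) = 1; 1 < 512? YES
  n = 6: C(6, 5) = 6; 6 < 512? YES
  n = 7: C(7, 5) = 21; 21 < 512? YES
  n = 8: C(8, 5) = 56; 56 < 512? YES
  n = 9: C(9, 5) = 126; 126 < 512? YES
  n = 10: C(10, 5) = 252; 252 < 512? YES
  n = 11: C(11, 5) = 462; 462 < 512? YES
  n = 12: C(12, 5) = 792; 792 < 512? NO
  n = 13: C(13, 5) = 1287; 1287 < 512? NO
The largest n with C(n, 5) < 512 is n = 11 (where E[X] = 231/256 ≈ 0.902). Hence R(5, 5) > 11, i.e. R(5, 5) ≥ 12.

Largest n = 11; hence R(5, 5) > 11.


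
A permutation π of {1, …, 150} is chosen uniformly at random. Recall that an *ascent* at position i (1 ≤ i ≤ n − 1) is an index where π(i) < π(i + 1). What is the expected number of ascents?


Write X = Σ X_I over i = 1, …, 149, with X_I the indicator of one ascent.
There are 149 indicators.
For each fixed i, the pair (π(i), π(i+1)) is a uniformly random ordered pair of distinct values from {1, …, 150}; by symmetry P[π(i) < π(i+1)] = 1/2.
By linearity: E[X] = 149 · (1/2) = (150 − 1) · (1/2) = 149/2 ≈ 74.5000.

E[X] = 149/2 = 74.5000.


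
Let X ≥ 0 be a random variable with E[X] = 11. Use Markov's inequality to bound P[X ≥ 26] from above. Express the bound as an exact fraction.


μ = E[X] = 11, a = 26.
Markov: P[X ≥ 26] ≤ μ/a = (11)/26 = 11/26.
Numerically: ≈ 0.4231.
(Since a = 26 > μ = 11.0000, the bound 11/26 is < 1 and informative.)

P[X ≥ 26] ≤ 11/26 ≈ 0.4231.


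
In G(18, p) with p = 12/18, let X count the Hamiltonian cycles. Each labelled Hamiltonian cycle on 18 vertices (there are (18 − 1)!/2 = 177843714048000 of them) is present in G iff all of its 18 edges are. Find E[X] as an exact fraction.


K_18 has (18 − 1)!/2 = 177843714048000 labelled Hamiltonian cycles.
For each such Hamiltonian cycle H, let X_H = 1 if all 18 edges of H are present in G. Then P[X_H = 1] = p^{18} = (2/3)^{18} = 262144/387420489.
Summing the indicators: E[X] = Σ_H E[X_H] = 177843714048000 · p^{18} = 177843714048000 · 262144/387420489 = 63951526166528000/531441.
Numerically: E[X] ≈ 1.20336e+11.

E[X] = 177843714048000 · (2/3)^{18} = 63951526166528000/531441 ≈ 1.20336e+11.


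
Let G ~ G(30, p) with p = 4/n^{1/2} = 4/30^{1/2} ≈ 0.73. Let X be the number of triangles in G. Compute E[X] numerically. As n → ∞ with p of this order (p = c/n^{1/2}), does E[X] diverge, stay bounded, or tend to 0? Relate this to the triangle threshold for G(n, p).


Number of potential triangles: C(30, 3) = 4060.
Each occurs with probability p³ ≈ (0.73)³ ≈ 3.89492e-01.
By linearity: E[X] = C(30, 3)·p³ ≈ 4060 · 3.89492e-01 ≈ 1581.336.
Since α = 1/2 < 1, p = c/n^{1/2} ≫ 1/n is above the triangle threshold p ~ 1/n. Asymptotically E[X] ~ (c³/6)·n^{3(1−α)} = (4³/6)·n^{1.5} → ∞; triangles are abundant w.h.p.

E[X] ≈ 1581.336; in regime p = Θ(1/n^{1/2}) E[X] diverges (above the triangle threshold p ~ 1/n).


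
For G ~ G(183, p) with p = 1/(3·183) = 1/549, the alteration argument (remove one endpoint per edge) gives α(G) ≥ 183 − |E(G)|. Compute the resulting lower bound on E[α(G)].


E[|E(G)|] = C(183, 2)·p = 16653 · (1/549) = 91/3.
E[α(G)] ≥ n − E[|E(G)|] = 183 − 91/3 = 458/3.
Numerically: ≈ 152.666667.
(This is only a lower bound; the true E[α(G)] may be larger.)

E[α(G)] ≥ 458/3 ≈ 152.666667.


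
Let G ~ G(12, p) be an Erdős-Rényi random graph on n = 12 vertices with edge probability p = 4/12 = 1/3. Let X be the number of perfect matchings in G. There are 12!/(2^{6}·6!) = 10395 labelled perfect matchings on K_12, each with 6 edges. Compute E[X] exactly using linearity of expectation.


K_12 has 12!/(2^{6}·6!) = 10395 labelled perfect matchings.
For each such perfect matching H, let X_H = 1 if all 6 edges of H are present in G. Then P[X_H = 1] = p^{6} = (1/3)^{6} = 1/729.
Summing the indicators: E[X] = Σ_H E[X_H] = 10395 · p^{6} = 10395 · 1/729 = 385/27.
Numerically: E[X] ≈ 14.26.

E[X] = 10395 · (1/3)^{6} = 385/27 ≈ 14.26.
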